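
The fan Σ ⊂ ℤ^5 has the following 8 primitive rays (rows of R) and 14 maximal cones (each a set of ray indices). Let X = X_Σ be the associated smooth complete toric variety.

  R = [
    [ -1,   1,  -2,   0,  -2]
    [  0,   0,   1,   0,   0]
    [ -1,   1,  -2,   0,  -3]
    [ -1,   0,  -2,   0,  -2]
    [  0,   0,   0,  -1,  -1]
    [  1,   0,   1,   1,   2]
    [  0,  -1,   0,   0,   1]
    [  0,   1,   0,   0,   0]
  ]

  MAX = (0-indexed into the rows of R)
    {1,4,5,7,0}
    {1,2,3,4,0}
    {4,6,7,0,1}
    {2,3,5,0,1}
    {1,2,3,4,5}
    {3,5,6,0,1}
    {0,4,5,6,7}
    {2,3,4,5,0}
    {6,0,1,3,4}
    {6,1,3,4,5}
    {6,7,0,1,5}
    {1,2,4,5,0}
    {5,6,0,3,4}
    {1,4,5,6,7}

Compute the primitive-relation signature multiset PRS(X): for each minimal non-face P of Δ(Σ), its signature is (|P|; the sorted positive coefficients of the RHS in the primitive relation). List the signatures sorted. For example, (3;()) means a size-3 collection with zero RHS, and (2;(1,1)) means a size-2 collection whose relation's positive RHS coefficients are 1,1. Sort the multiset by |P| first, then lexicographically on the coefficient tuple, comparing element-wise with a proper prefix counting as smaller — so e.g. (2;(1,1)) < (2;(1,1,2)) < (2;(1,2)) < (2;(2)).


Σ has 5 primitive collections:

  {2,6}:  v_{2} + v_{6} = v_{3} — sig = (2;(1))
  {3,7}:  v_{3} + v_{7} = v_{0} — sig = (2;(1))
  {2,7}:  v_{2} + v_{7} = 2·v_{0} + v_{1} + v_{4} + v_{5} — sig = (2;(1,1,1,2))
  {0,1,4,5,6}:  v_{0} + v_{1} + v_{4} + v_{5} + v_{6} = 0 — sig = (5;())
  {0,1,3,4,5}:  v_{0} + v_{1} + v_{3} + v_{4} + v_{5} = v_{2} — sig = (5;(1))

so the primitive-relation signature multiset is
    (2;(1))
    (2;(1))
    (2;(1,1,1,2))
    (5;())
    (5;(1))


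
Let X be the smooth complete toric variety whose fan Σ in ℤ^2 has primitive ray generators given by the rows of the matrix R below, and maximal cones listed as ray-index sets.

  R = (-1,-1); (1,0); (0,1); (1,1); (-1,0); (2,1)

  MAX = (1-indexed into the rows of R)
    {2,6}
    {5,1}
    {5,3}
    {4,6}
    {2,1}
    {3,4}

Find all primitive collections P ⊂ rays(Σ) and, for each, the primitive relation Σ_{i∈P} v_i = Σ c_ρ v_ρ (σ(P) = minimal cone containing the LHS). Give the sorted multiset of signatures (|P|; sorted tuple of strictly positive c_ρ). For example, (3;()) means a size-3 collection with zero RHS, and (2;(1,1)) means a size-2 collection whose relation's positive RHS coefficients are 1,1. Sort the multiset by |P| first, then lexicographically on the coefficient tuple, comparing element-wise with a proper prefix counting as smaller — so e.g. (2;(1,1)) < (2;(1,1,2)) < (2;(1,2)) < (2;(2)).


9 minimal non-faces of Δ(Σ) (on 6 rays):

  • {1,4}:  v_{1} + v_{4} = 0  ⟹  sig = (2;())
  • {2,5}:  v_{2} + v_{5} = 0  ⟹  sig = (2;())
  • {1,3}:  v_{1} + v_{3} = v_{5}  ⟹  sig = (2;(1))
  • {1,6}:  v_{1} + v_{6} = v_{2}  ⟹  sig = (2;(1))
  • {2,3}:  v_{2} + v_{3} = v_{4}  ⟹  sig = (2;(1))
  • {2,4}:  v_{2} + v_{4} = v_{6}  ⟹  sig = (2;(1))
  • {4,5}:  v_{4} + v_{5} = v_{3}  ⟹  sig = (2;(1))
  • {5,6}:  v_{5} + v_{6} = v_{4}  ⟹  sig = (2;(1))
  • {3,6}:  v_{3} + v_{6} = 2·v_{4}  ⟹  sig = (2;(2))

Sorted signature multiset PRS(X):
    (2;())
    (2;())
    (2;(1))
    (2;(1))
    (2;(1))
    (2;(1))
    (2;(1))
    (2;(1))
    (2;(2))


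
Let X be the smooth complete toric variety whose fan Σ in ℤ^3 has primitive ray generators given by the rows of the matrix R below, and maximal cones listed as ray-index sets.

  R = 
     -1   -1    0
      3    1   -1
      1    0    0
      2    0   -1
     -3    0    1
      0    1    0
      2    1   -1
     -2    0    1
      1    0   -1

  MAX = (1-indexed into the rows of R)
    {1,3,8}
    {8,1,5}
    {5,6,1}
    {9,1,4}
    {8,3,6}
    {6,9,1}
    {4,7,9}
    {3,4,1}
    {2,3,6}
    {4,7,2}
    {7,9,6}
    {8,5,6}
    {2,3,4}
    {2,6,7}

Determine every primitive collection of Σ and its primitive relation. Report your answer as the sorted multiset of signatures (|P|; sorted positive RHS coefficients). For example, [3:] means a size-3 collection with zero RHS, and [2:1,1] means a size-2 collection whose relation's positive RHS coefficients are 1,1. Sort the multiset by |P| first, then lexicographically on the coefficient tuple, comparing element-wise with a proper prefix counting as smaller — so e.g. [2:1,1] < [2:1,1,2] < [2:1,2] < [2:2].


17 minimal non-faces of Δ(Σ) (on 9 rays):

  {4,8}:  v_{4} + v_{8} = 0 ; sig = [2:]
  {1,2}:  v_{1} + v_{2} = v_{4} ; sig = [2:1]
  {1,7}:  v_{1} + v_{7} = v_{9} ; sig = [2:1]
  {2,5}:  v_{2} + v_{5} = v_{6} ; sig = [2:1]
  {3,5}:  v_{3} + v_{5} = v_{8} ; sig = [2:1]
  {3,7}:  v_{3} + v_{7} = v_{2} ; sig = [2:1]
  {3,9}:  v_{3} + v_{9} = v_{4} ; sig = [2:1]
  {4,6}:  v_{4} + v_{6} = v_{7} ; sig = [2:1]
  {7,8}:  v_{7} + v_{8} = v_{6} ; sig = [2:1]
  {2,8}:  v_{2} + v_{8} = v_{3} + v_{6} ; sig = [2:1,1]
  {2,9}:  v_{2} + v_{9} = v_{4} + v_{7} ; sig = [2:1,1]
  {4,5}:  v_{4} + v_{5} = v_{1} + v_{6} ; sig = [2:1,1]
  {8,9}:  v_{8} + v_{9} = v_{1} + v_{6} ; sig = [2:1,1]
  {5,7}:  v_{5} + v_{7} = v_{1} + 2·v_{6} ; sig = [2:1,2]
  {5,9}:  v_{5} + v_{9} = 2·v_{1} + 2·v_{6} ; sig = [2:2,2]
  {1,3,6}:  v_{1} + v_{3} + v_{6} = 0 ; sig = [3:]
  {1,6,8}:  v_{1} + v_{6} + v_{8} = v_{5} ; sig = [3:1]

Sorted signature multiset PRS(X):
[[2:], [2:1], [2:1], [2:1], [2:1], [2:1], [2:1], [2:1], [2:1], [2:1,1], [2:1,1], [2:1,1], [2:1,1], [2:1,2], [2:2,2], [3:], [3:1]]


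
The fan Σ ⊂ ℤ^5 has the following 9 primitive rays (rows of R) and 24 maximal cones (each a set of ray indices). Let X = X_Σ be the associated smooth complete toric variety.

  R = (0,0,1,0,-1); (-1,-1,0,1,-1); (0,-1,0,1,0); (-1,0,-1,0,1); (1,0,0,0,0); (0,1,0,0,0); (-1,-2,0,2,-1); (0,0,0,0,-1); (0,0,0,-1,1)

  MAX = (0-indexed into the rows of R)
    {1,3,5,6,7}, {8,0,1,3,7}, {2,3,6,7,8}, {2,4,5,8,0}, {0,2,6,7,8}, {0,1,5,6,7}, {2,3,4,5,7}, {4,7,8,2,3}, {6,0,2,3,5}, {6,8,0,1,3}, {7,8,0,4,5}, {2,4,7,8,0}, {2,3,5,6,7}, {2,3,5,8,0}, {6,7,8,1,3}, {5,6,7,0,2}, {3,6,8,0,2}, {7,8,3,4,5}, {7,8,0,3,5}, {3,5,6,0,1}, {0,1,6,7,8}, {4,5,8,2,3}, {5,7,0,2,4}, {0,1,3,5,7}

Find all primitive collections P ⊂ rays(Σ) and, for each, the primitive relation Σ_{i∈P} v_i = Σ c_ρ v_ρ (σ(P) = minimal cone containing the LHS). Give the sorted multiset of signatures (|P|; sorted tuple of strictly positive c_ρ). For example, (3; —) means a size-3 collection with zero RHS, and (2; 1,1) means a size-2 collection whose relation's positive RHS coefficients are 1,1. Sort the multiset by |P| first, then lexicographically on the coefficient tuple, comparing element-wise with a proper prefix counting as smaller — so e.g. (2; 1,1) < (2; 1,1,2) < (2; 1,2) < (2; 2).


Primitive collections (9):

  {1,2}:  v_{1} + v_{2} = v_{6} ; sig = (2; 1)
  {1,4}:  v_{1} + v_{4} = v_{2} + v_{7} ; sig = (2; 1,1)
  {4,6}:  v_{4} + v_{6} = 2·v_{2} + v_{7} ; sig = (2; 1,2)
  {0,3,4}:  v_{0} + v_{3} + v_{4} = 0 ; sig = (3; —)
  {1,5,8}:  v_{1} + v_{5} + v_{8} = v_{0} + v_{3} ; sig = (3; 1,1)
  {5,6,8}:  v_{5} + v_{6} + v_{8} = v_{0} + v_{2} + v_{3} ; sig = (3; 1,1,1)
  {2,5,7,8}:  v_{2} + v_{5} + v_{7} + v_{8} = 0 ; sig = (4; —)
  {0,2,3,7}:  v_{0} + v_{2} + v_{3} + v_{7} = v_{1} ; sig = (4; 1)
  {0,3,6,7}:  v_{0} + v_{3} + v_{6} + v_{7} = 2·v_{1} ; sig = (4; 2)

so the primitive-relation signature multiset is
    (2; 1)
    (2; 1,1)
    (2; 1,2)
    (3; —)
    (3; 1,1)
    (3; 1,1,1)
    (4; —)
    (4; 1)
    (4; 2)


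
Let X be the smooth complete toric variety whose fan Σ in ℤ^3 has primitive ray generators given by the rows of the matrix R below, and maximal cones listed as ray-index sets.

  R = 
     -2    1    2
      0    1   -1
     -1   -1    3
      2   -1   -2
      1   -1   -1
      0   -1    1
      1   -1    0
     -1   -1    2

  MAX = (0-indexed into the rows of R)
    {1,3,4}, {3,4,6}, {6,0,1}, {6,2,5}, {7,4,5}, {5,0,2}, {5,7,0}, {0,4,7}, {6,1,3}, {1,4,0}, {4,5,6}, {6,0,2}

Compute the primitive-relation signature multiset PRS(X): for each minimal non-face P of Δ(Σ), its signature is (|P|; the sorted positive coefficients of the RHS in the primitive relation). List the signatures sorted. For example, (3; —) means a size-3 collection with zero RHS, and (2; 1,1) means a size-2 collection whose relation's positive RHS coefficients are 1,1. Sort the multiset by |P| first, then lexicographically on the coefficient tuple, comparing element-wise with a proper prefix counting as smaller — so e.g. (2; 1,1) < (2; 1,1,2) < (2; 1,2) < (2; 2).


The 14 primitive collections of Σ (r=8, n=3):

  P={0,3}:  v_{0} + v_{3} = 0  →  sig = (2; —)
  P={1,5}:  v_{1} + v_{5} = 0  →  sig = (2; —)
  P={1,2}:  v_{1} + v_{2} = v_{0} + v_{6}  →  sig = (2; 1,1)
  P={1,7}:  v_{1} + v_{7} = v_{0} + v_{4}  →  sig = (2; 1,1)
  P={2,3}:  v_{2} + v_{3} = v_{5} + v_{6}  →  sig = (2; 1,1)
  P={3,5}:  v_{3} + v_{5} = v_{4} + v_{6}  →  sig = (2; 1,1)
  P={3,7}:  v_{3} + v_{7} = v_{4} + v_{5}  →  sig = (2; 1,1)
  P={2,7}:  v_{2} + v_{7} = v_{0} + 3·v_{5}  →  sig = (2; 1,3)
  P={2,4}:  v_{2} + v_{4} = 2·v_{5}  →  sig = (2; 2)
  P={6,7}:  v_{6} + v_{7} = 2·v_{5}  →  sig = (2; 2)
  P={0,4,5}:  v_{0} + v_{4} + v_{5} = v_{7}  →  sig = (3; 1)
  P={0,4,6}:  v_{0} + v_{4} + v_{6} = v_{5}  →  sig = (3; 1)
  P={0,5,6}:  v_{0} + v_{5} + v_{6} = v_{2}  →  sig = (3; 1)
  P={1,4,6}:  v_{1} + v_{4} + v_{6} = v_{3}  →  sig = (3; 1)

Signatures (|P|; sorted positive RHS coefficients), sorted:
    (2; —)
    (2; —)
    (2; 1,1)
    (2; 1,1)
    (2; 1,1)
    (2; 1,1)
    (2; 1,1)
    (2; 1,3)
    (2; 2)
    (2; 2)
    (3; 1)
    (3; 1)
    (3; 1)
    (3; 1)


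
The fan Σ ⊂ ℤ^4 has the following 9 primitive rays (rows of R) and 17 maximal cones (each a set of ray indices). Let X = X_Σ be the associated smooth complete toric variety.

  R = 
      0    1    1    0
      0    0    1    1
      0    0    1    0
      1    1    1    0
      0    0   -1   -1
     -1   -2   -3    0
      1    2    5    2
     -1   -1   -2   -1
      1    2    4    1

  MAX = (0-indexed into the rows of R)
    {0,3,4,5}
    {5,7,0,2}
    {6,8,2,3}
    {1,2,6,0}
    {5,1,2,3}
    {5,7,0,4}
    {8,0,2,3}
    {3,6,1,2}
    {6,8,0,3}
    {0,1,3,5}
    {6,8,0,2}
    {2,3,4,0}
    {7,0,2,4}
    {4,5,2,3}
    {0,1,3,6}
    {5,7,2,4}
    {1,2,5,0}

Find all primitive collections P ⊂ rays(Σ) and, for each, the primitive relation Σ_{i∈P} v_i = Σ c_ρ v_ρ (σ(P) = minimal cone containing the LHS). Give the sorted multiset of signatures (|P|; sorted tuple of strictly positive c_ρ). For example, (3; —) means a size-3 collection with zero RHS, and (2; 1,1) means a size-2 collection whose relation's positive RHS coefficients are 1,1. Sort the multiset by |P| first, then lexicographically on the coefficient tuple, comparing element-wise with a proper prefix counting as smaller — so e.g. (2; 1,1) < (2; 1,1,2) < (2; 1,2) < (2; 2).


Primitive collections (14):

  P={1,4}:  v_{1} + v_{4} = 0 — sig = (2; —)
  P={1,8}:  v_{1} + v_{8} = v_{6} — sig = (2; 1)
  P={3,7}:  v_{3} + v_{7} = v_{4} — sig = (2; 1)
  P={4,6}:  v_{4} + v_{6} = v_{8} — sig = (2; 1)
  P={5,8}:  v_{5} + v_{8} = v_{1} — sig = (2; 1)
  P={7,8}:  v_{7} + v_{8} = v_{0} + v_{2} — sig = (2; 1,1)
  P={1,7}:  v_{1} + v_{7} = v_{0} + v_{2} + v_{5} — sig = (2; 1,1,1)
  P={4,8}:  v_{4} + v_{8} = v_{0} + v_{2} + v_{3} — sig = (2; 1,1,1)
  P={6,7}:  v_{6} + v_{7} = v_{0} + v_{1} + v_{2} — sig = (2; 1,1,1)
  P={5,6}:  v_{5} + v_{6} = 2·v_{1} — sig = (2; 2)
  P={0,2,3,5}:  v_{0} + v_{2} + v_{3} + v_{5} = 0 — sig = (4; —)
  P={0,1,2,3}:  v_{0} + v_{1} + v_{2} + v_{3} = v_{8} — sig = (4; 1)
  P={0,2,4,5}:  v_{0} + v_{2} + v_{4} + v_{5} = v_{7} — sig = (4; 1)
  P={0,2,3,6}:  v_{0} + v_{2} + v_{3} + v_{6} = 2·v_{8} — sig = (4; 2)

Hence PRS(X_Σ) =
[(2; —), (2; 1), (2; 1), (2; 1), (2; 1), (2; 1,1), (2; 1,1,1), (2; 1,1,1), (2; 1,1,1), (2; 2), (4; —), (4; 1), (4; 1), (4; 2)]


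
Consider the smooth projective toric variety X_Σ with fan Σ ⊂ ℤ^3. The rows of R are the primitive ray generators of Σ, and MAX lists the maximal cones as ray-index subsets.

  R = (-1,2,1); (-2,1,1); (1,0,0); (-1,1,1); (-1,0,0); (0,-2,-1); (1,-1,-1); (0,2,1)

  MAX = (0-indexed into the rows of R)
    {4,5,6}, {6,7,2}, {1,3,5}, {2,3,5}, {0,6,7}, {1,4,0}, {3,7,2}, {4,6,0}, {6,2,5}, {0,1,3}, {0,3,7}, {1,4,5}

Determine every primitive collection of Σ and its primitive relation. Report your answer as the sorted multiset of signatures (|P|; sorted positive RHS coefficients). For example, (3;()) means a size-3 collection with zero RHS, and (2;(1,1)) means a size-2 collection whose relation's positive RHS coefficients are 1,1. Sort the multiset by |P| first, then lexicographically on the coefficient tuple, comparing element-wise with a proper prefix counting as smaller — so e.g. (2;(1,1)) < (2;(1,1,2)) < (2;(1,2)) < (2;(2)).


Δ(Σ) — 8 vertices, 10 min non-faces:

  P = {2,4}:  v_{2} + v_{4} = 0  ⟹  sig = (2;())
  P = {3,6}:  v_{3} + v_{6} = 0  ⟹  sig = (2;())
  P = {5,7}:  v_{5} + v_{7} = 0  ⟹  sig = (2;())
  P = {0,2}:  v_{0} + v_{2} = v_{7}  ⟹  sig = (2;(1))
  P = {0,5}:  v_{0} + v_{5} = v_{4}  ⟹  sig = (2;(1))
  P = {1,2}:  v_{1} + v_{2} = v_{3}  ⟹  sig = (2;(1))
  P = {1,6}:  v_{1} + v_{6} = v_{4}  ⟹  sig = (2;(1))
  P = {3,4}:  v_{3} + v_{4} = v_{1}  ⟹  sig = (2;(1))
  P = {4,7}:  v_{4} + v_{7} = v_{0}  ⟹  sig = (2;(1))
  P = {1,7}:  v_{1} + v_{7} = v_{0} + v_{3}  ⟹  sig = (2;(1,1))

Signatures (|P|; sorted positive RHS coefficients), sorted:
{ (2;()) ×3,  (2;(1)) ×6,  (2;(1,1)) }


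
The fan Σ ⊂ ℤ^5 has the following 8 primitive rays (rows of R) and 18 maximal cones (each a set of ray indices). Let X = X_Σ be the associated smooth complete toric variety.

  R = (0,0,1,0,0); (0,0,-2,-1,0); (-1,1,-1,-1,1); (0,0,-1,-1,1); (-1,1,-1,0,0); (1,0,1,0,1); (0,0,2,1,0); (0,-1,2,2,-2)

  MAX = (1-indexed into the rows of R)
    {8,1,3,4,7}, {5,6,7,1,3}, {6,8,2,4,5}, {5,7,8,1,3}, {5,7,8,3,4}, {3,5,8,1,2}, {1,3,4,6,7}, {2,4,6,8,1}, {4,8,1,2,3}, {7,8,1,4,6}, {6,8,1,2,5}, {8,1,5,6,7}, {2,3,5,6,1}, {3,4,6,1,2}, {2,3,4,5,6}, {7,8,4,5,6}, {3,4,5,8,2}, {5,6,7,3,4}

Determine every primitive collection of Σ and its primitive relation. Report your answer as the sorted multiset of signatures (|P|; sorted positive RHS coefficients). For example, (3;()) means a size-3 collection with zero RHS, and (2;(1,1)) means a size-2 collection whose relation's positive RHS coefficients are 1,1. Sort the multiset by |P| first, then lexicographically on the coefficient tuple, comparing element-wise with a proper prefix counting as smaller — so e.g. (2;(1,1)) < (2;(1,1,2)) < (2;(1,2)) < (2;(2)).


Δ(Σ) — 8 vertices, 3 min non-faces:

  P={2,7}:  v_{2} + v_{7} = 0 ; sig = (2;())
  P={1,4,5}:  v_{1} + v_{4} + v_{5} = v_{3} ; sig = (3;(1))
  P={3,6,8}:  v_{3} + v_{6} + v_{8} = v_{7} ; sig = (3;(1))

Signatures (|P|; sorted positive RHS coefficients), sorted:
[(2;()), (3;(1)), (3;(1))]


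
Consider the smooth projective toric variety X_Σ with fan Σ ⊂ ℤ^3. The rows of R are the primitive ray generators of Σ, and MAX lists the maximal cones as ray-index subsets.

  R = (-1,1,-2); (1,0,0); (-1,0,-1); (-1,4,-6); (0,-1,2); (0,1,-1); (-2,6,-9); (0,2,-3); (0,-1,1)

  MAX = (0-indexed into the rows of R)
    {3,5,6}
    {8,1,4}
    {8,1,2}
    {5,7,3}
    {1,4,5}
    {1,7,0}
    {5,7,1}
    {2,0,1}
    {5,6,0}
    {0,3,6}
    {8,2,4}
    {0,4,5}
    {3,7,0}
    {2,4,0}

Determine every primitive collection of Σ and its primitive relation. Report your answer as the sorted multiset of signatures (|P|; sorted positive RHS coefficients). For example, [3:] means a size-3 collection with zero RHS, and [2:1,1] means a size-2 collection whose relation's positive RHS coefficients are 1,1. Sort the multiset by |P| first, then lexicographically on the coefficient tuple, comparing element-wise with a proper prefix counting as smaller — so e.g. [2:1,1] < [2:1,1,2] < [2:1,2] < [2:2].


Σ has 20 primitive collections:

  {5,8}:  v_{5} + v_{8} = 0 ; sig = [2:]
  {0,8}:  v_{0} + v_{8} = v_{2} ; sig = [2:1]
  {2,5}:  v_{2} + v_{5} = v_{0} ; sig = [2:1]
  {4,7}:  v_{4} + v_{7} = v_{5} ; sig = [2:1]
  {1,6}:  v_{1} + v_{6} = v_{3} + v_{7} ; sig = [2:1,1]
  {3,8}:  v_{3} + v_{8} = v_{0} + v_{7} ; sig = [2:1,1]
  {6,8}:  v_{6} + v_{8} = v_{0} + v_{3} ; sig = [2:1,1]
  {7,8}:  v_{7} + v_{8} = v_{0} + v_{1} ; sig = [2:1,1]
  {2,3}:  v_{2} + v_{3} = 2·v_{0} + v_{7} ; sig = [2:1,2]
  {2,6}:  v_{2} + v_{6} = 2·v_{0} + v_{3} ; sig = [2:1,2]
  {2,7}:  v_{2} + v_{7} = 2·v_{0} + v_{1} ; sig = [2:1,2]
  {3,4}:  v_{3} + v_{4} = v_{0} + 2·v_{5} ; sig = [2:1,2]
  {1,3}:  v_{1} + v_{3} = 2·v_{7} ; sig = [2:2]
  {6,7}:  v_{6} + v_{7} = 2·v_{3} ; sig = [2:2]
  {4,6}:  v_{4} + v_{6} = 2·v_{0} + 3·v_{5} ; sig = [2:2,3]
  {0,1,4}:  v_{0} + v_{1} + v_{4} = 0 ; sig = [3:]
  {0,1,5}:  v_{0} + v_{1} + v_{5} = v_{7} ; sig = [3:1]
  {0,3,5}:  v_{0} + v_{3} + v_{5} = v_{6} ; sig = [3:1]
  {0,5,7}:  v_{0} + v_{5} + v_{7} = v_{3} ; sig = [3:1]
  {1,2,4}:  v_{1} + v_{2} + v_{4} = v_{8} ; sig = [3:1]

Hence PRS(X_Σ) =
    [2:]
    [2:1]
    [2:1]
    [2:1]
    [2:1,1]
    [2:1,1]
    [2:1,1]
    [2:1,1]
    [2:1,2]
    [2:1,2]
    [2:1,2]
    [2:1,2]
    [2:2]
    [2:2]
    [2:2,3]
    [3:]
    [3:1]
    [3:1]
    [3:1]
    [3:1]


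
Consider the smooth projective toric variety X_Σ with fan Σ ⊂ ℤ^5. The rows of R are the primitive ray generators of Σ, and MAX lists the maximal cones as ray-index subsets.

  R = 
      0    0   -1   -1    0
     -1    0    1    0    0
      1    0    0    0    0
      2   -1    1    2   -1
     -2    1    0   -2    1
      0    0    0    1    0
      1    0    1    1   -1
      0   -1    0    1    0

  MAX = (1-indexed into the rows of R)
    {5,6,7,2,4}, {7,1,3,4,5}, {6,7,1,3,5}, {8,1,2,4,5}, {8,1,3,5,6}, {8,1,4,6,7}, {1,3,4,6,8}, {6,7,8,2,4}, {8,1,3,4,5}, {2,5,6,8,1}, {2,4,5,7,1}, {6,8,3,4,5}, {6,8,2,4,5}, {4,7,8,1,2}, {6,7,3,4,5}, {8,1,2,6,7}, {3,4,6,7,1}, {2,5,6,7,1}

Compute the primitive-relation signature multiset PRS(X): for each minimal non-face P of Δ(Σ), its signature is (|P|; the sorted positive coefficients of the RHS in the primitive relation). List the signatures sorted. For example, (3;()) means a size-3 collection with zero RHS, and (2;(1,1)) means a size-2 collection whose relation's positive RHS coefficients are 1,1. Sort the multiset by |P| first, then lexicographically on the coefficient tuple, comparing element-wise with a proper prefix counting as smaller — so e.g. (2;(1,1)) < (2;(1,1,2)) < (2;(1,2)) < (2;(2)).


5 minimal non-faces of Δ(Σ) (on 8 rays):

  P={2,3}:  v_{2} + v_{3} = v_{4} + v_{5}  →  sig = (2;(1,1))
  P={3,7,8}:  v_{3} + v_{7} + v_{8} = v_{4}  →  sig = (3;(1))
  P={5,7,8}:  v_{5} + v_{7} + v_{8} = v_{2}  →  sig = (3;(1))
  P={1,4,5,6}:  v_{1} + v_{4} + v_{5} + v_{6} = 0  →  sig = (4;())
  P={1,2,4,6}:  v_{1} + v_{2} + v_{4} + v_{6} = v_{7} + v_{8}  →  sig = (4;(1,1))

Sorted signature multiset PRS(X):
{ (2;(1,1)),  (3;(1)) ×2,  (4;()),  (4;(1,1)) }


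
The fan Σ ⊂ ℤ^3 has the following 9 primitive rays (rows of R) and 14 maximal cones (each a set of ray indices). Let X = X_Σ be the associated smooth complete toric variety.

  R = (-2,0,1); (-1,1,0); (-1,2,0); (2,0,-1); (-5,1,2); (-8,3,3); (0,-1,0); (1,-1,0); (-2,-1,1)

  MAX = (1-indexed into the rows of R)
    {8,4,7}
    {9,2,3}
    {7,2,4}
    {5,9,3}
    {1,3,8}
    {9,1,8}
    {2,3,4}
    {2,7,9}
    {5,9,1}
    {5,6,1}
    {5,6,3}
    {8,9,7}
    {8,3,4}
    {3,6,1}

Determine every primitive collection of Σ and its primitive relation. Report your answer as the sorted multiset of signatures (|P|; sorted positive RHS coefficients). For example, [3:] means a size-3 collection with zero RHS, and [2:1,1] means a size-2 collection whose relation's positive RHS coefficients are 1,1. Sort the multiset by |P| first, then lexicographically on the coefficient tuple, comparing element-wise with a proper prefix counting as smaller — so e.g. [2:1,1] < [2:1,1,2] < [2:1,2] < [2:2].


18 minimal non-faces of Δ(Σ) (on 9 rays):

  • {1,4}:  v_{1} + v_{4} = 0  so sig = [2:]
  • {2,8}:  v_{2} + v_{8} = 0  so sig = [2:]
  • {1,7}:  v_{1} + v_{7} = v_{9}  so sig = [2:1]
  • {3,7}:  v_{3} + v_{7} = v_{2}  so sig = [2:1]
  • {4,9}:  v_{4} + v_{9} = v_{7}  so sig = [2:1]
  • {1,2}:  v_{1} + v_{2} = v_{3} + v_{9}  so sig = [2:1,1]
  • {4,5}:  v_{4} + v_{5} = v_{3} + v_{9}  so sig = [2:1,1]
  • {4,6}:  v_{4} + v_{6} = v_{3} + v_{5}  so sig = [2:1,1]
  • {6,7}:  v_{6} + v_{7} = v_{3} + v_{5} + v_{9}  so sig = [2:1,1,1]
  • {2,6}:  v_{2} + v_{6} = 2·v_{3} + v_{5} + v_{9}  so sig = [2:1,1,2]
  • {5,7}:  v_{5} + v_{7} = v_{3} + 2·v_{9}  so sig = [2:1,2]
  • {6,8}:  v_{6} + v_{8} = 3·v_{1} + v_{3}  so sig = [2:1,3]
  • {5,8}:  v_{5} + v_{8} = 2·v_{1}  so sig = [2:2]
  • {6,9}:  v_{6} + v_{9} = 2·v_{5}  so sig = [2:2]
  • {2,5}:  v_{2} + v_{5} = 2·v_{3} + 2·v_{9}  so sig = [2:2,2]
  • {1,3,5}:  v_{1} + v_{3} + v_{5} = v_{6}  so sig = [3:1]
  • {1,3,9}:  v_{1} + v_{3} + v_{9} = v_{5}  so sig = [3:1]
  • {3,8,9}:  v_{3} + v_{8} + v_{9} = v_{1}  so sig = [3:1]

Hence PRS(X_Σ) =
{ [2:] ×2,  [2:1] ×3,  [2:1,1] ×3,  [2:1,1,1],  [2:1,1,2],  [2:1,2],  [2:1,3],  [2:2] ×2,  [2:2,2],  [3:1] ×3 }


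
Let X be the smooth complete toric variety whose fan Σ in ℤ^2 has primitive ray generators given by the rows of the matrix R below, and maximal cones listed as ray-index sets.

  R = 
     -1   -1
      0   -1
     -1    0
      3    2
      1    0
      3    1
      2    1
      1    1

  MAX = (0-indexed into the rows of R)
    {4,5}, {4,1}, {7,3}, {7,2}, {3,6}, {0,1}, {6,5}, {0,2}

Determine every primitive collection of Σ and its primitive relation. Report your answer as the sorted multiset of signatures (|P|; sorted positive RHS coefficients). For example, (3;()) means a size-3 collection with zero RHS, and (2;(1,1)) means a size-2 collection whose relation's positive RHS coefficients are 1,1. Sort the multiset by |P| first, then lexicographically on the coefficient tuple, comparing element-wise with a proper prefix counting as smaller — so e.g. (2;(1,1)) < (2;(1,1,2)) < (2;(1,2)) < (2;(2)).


|primitive collections| = 20. Relations:

  P={0,7}:  v_{0} + v_{7} = 0  ⇒ sig = (2;())
  P={2,4}:  v_{2} + v_{4} = 0  ⇒ sig = (2;())
  P={0,3}:  v_{0} + v_{3} = v_{6}  ⇒ sig = (2;(1))
  P={0,4}:  v_{0} + v_{4} = v_{1}  ⇒ sig = (2;(1))
  P={0,6}:  v_{0} + v_{6} = v_{4}  ⇒ sig = (2;(1))
  P={1,2}:  v_{1} + v_{2} = v_{0}  ⇒ sig = (2;(1))
  P={1,3}:  v_{1} + v_{3} = v_{5}  ⇒ sig = (2;(1))
  P={1,7}:  v_{1} + v_{7} = v_{4}  ⇒ sig = (2;(1))
  P={2,5}:  v_{2} + v_{5} = v_{6}  ⇒ sig = (2;(1))
  P={2,6}:  v_{2} + v_{6} = v_{7}  ⇒ sig = (2;(1))
  P={4,6}:  v_{4} + v_{6} = v_{5}  ⇒ sig = (2;(1))
  P={4,7}:  v_{4} + v_{7} = v_{6}  ⇒ sig = (2;(1))
  P={6,7}:  v_{6} + v_{7} = v_{3}  ⇒ sig = (2;(1))
  P={0,5}:  v_{0} + v_{5} = 2·v_{4}  ⇒ sig = (2;(2))
  P={1,6}:  v_{1} + v_{6} = 2·v_{4}  ⇒ sig = (2;(2))
  P={2,3}:  v_{2} + v_{3} = 2·v_{7}  ⇒ sig = (2;(2))
  P={3,4}:  v_{3} + v_{4} = 2·v_{6}  ⇒ sig = (2;(2))
  P={5,7}:  v_{5} + v_{7} = 2·v_{6}  ⇒ sig = (2;(2))
  P={1,5}:  v_{1} + v_{5} = 3·v_{4}  ⇒ sig = (2;(3))
  P={3,5}:  v_{3} + v_{5} = 3·v_{6}  ⇒ sig = (2;(3))

Sorted signature multiset PRS(X):
    (2;())
    (2;())
    (2;(1))
    (2;(1))
    (2;(1))
    (2;(1))
    (2;(1))
    (2;(1))
    (2;(1))
    (2;(1))
    (2;(1))
    (2;(1))
    (2;(1))
    (2;(2))
    (2;(2))
    (2;(2))
    (2;(2))
    (2;(2))
    (2;(3))
    (2;(3))


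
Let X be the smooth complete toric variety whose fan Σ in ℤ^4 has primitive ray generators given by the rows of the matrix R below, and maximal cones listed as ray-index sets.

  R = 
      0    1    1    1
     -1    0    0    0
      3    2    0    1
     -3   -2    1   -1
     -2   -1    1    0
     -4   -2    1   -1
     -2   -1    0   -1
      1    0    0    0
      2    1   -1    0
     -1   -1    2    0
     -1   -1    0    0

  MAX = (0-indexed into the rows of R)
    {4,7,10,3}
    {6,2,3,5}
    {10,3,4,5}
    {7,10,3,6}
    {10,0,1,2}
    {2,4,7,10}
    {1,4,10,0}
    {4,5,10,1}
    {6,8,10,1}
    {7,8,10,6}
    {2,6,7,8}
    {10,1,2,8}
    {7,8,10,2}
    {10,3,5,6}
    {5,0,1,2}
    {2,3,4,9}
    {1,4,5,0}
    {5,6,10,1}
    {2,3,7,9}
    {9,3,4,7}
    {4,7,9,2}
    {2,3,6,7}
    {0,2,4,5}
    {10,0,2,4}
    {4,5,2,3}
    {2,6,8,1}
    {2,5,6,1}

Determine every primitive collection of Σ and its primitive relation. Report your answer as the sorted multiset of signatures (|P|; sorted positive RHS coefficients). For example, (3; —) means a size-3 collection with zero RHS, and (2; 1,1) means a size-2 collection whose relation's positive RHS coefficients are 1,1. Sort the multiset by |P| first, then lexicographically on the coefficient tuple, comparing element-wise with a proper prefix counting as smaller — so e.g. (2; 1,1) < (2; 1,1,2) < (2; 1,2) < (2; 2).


Σ has 23 primitive collections:

  • {1,7}:  v_{1} + v_{7} = 0  ⟹  sig = (2; —)
  • {4,8}:  v_{4} + v_{8} = 0  ⟹  sig = (2; —)
  • {1,3}:  v_{1} + v_{3} = v_{5}  ⟹  sig = (2; 1)
  • {4,6}:  v_{4} + v_{6} = v_{5}  ⟹  sig = (2; 1)
  • {5,7}:  v_{5} + v_{7} = v_{3}  ⟹  sig = (2; 1)
  • {5,8}:  v_{5} + v_{8} = v_{6}  ⟹  sig = (2; 1)
  • {0,7}:  v_{0} + v_{7} = v_{2} + v_{4}  ⟹  sig = (2; 1,1)
  • {0,8}:  v_{0} + v_{8} = v_{1} + v_{2}  ⟹  sig = (2; 1,1)
  • {3,8}:  v_{3} + v_{8} = v_{6} + v_{7}  ⟹  sig = (2; 1,1)
  • {0,3}:  v_{0} + v_{3} = v_{2} + v_{4} + v_{5}  ⟹  sig = (2; 1,1,1)
  • {0,6}:  v_{0} + v_{6} = v_{1} + v_{2} + v_{5}  ⟹  sig = (2; 1,1,1)
  • {1,9}:  v_{1} + v_{9} = v_{2} + v_{3} + v_{4}  ⟹  sig = (2; 1,1,1)
  • {8,9}:  v_{8} + v_{9} = v_{2} + v_{3} + v_{7}  ⟹  sig = (2; 1,1,1)
  • {5,9}:  v_{5} + v_{9} = v_{2} + 2·v_{3} + v_{4}  ⟹  sig = (2; 1,1,2)
  • {6,9}:  v_{6} + v_{9} = v_{2} + 2·v_{3}  ⟹  sig = (2; 1,2)
  • {0,9}:  v_{0} + v_{9} = 2·v_{2} + v_{3} + 2·v_{4}  ⟹  sig = (2; 1,2,2)
  • {9,10}:  v_{9} + v_{10} = 2·v_{4} + 2·v_{7}  ⟹  sig = (2; 2,2)
  • {2,6,10}:  v_{2} + v_{6} + v_{10} = 0  ⟹  sig = (3; —)
  • {1,2,4}:  v_{1} + v_{2} + v_{4} = v_{0}  ⟹  sig = (3; 1)
  • {2,5,10}:  v_{2} + v_{5} + v_{10} = v_{4}  ⟹  sig = (3; 1)
  • {2,3,10}:  v_{2} + v_{3} + v_{10} = v_{4} + v_{7}  ⟹  sig = (3; 1,1)
  • {0,5,10}:  v_{0} + v_{5} + v_{10} = v_{1} + 2·v_{4}  ⟹  sig = (3; 1,2)
  • {2,3,4,7}:  v_{2} + v_{3} + v_{4} + v_{7} = v_{9}  ⟹  sig = (4; 1)

Hence PRS(X_Σ) =
    (2; —)
    (2; —)
    (2; 1)
    (2; 1)
    (2; 1)
    (2; 1)
    (2; 1,1)
    (2; 1,1)
    (2; 1,1)
    (2; 1,1,1)
    (2; 1,1,1)
    (2; 1,1,1)
    (2; 1,1,1)
    (2; 1,1,2)
    (2; 1,2)
    (2; 1,2,2)
    (2; 2,2)
    (3; —)
    (3; 1)
    (3; 1)
    (3; 1,1)
    (3; 1,2)
    (4; 1)


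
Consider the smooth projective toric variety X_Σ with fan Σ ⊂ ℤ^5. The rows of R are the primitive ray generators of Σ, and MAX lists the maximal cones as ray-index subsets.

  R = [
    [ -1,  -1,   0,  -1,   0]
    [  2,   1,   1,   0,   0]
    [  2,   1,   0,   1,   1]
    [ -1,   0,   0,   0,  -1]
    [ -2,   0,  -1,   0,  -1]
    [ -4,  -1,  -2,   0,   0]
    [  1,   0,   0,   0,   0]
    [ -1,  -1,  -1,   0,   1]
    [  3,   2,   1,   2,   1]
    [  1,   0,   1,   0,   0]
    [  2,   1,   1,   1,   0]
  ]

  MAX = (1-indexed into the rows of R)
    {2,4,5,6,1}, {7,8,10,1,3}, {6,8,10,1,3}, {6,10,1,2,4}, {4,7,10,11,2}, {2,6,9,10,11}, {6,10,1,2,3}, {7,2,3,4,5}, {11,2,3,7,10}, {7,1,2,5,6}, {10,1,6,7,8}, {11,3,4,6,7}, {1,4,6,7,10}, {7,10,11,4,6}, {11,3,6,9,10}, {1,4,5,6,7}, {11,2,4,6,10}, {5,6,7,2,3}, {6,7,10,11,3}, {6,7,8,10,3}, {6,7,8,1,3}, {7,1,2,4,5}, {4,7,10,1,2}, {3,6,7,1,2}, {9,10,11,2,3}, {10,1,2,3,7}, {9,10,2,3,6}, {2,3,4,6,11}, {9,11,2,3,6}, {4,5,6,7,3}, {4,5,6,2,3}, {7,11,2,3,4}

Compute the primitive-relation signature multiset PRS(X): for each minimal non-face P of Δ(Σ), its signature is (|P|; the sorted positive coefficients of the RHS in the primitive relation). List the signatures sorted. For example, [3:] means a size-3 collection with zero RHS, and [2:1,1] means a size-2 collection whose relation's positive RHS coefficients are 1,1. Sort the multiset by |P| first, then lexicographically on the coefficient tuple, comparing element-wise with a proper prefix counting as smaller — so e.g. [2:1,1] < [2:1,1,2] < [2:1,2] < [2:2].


20 collections generate NE(X_Σ); each relation:

  • {1,11}:  v_{1} + v_{11} = v_{10}  so sig = [2:1]
  • {5,10}:  v_{5} + v_{10} = v_{4}  so sig = [2:1]
  • {2,8}:  v_{2} + v_{8} = v_{1} + v_{3}  so sig = [2:1,1]
  • {5,8}:  v_{5} + v_{8} = v_{6} + v_{7}  so sig = [2:1,1]
  • {7,9}:  v_{7} + v_{9} = v_{3} + v_{11}  so sig = [2:1,1]
  • {4,8}:  v_{4} + v_{8} = v_{6} + v_{7} + v_{10}  so sig = [2:1,1,1]
  • {5,9}:  v_{5} + v_{9} = v_{2} + v_{3} + v_{4} + v_{6} + v_{11}  so sig = [2:1,1,1,1,1]
  • {1,9}:  v_{1} + v_{9} = v_{2} + v_{3} + v_{6} + 2·v_{10}  so sig = [2:1,1,1,2]
  • {8,11}:  v_{8} + v_{11} = v_{3} + v_{6} + v_{7} + 2·v_{10}  so sig = [2:1,1,1,2]
  • {4,9}:  v_{4} + v_{9} = v_{2} + v_{6} + 2·v_{11}  so sig = [2:1,1,2]
  • {5,11}:  v_{5} + v_{11} = v_{3} + 2·v_{4}  so sig = [2:1,2]
  • {8,9}:  v_{8} + v_{9} = 2·v_{3} + v_{6} + 2·v_{10}  so sig = [2:1,2,2]
  • {1,3,4}:  v_{1} + v_{3} + v_{4} = 0  so sig = [3:]
  • {3,4,10}:  v_{3} + v_{4} + v_{10} = v_{11}  so sig = [3:1]
  • {1,3,5}:  v_{1} + v_{3} + v_{5} = v_{2} + v_{6} + v_{7}  so sig = [3:1,1,1]
  • {2,6,7,10}:  v_{2} + v_{6} + v_{7} + v_{10} = 0  so sig = [4:]
  • {2,4,6,7}:  v_{2} + v_{4} + v_{6} + v_{7} = v_{5}  so sig = [4:1]
  • {2,6,7,11}:  v_{2} + v_{6} + v_{7} + v_{11} = v_{3} + v_{4}  so sig = [4:1,1]
  • {1,3,6,7,10}:  v_{1} + v_{3} + v_{6} + v_{7} + v_{10} = v_{8}  so sig = [5:1]
  • {2,3,6,10,11}:  v_{2} + v_{3} + v_{6} + v_{10} + v_{11} = v_{9}  so sig = [5:1]

Hence PRS(X_Σ) =
    [2:1]
    [2:1]
    [2:1,1]
    [2:1,1]
    [2:1,1]
    [2:1,1,1]
    [2:1,1,1,1,1]
    [2:1,1,1,2]
    [2:1,1,1,2]
    [2:1,1,2]
    [2:1,2]
    [2:1,2,2]
    [3:]
    [3:1]
    [3:1,1,1]
    [4:]
    [4:1]
    [4:1,1]
    [5:1]
    [5:1]


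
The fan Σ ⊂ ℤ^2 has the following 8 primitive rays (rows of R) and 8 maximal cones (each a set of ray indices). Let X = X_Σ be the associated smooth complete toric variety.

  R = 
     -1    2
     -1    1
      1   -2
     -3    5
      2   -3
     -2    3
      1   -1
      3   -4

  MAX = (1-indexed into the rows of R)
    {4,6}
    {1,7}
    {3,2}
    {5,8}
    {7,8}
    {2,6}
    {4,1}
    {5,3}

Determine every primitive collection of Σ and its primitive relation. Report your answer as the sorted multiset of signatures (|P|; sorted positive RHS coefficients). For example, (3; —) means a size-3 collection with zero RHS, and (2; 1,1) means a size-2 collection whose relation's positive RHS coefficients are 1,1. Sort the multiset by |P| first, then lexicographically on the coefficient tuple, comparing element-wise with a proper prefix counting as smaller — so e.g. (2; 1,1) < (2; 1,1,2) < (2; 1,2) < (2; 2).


The 20 primitive collections of Σ (r=8, n=2):

  • {1,3}:  v_{1} + v_{3} = 0  →  sig = (2; —)
  • {2,7}:  v_{2} + v_{7} = 0  →  sig = (2; —)
  • {5,6}:  v_{5} + v_{6} = 0  →  sig = (2; —)
  • {1,2}:  v_{1} + v_{2} = v_{6}  →  sig = (2; 1)
  • {1,5}:  v_{1} + v_{5} = v_{7}  →  sig = (2; 1)
  • {1,6}:  v_{1} + v_{6} = v_{4}  →  sig = (2; 1)
  • {2,5}:  v_{2} + v_{5} = v_{3}  →  sig = (2; 1)
  • {2,8}:  v_{2} + v_{8} = v_{5}  →  sig = (2; 1)
  • {3,4}:  v_{3} + v_{4} = v_{6}  →  sig = (2; 1)
  • {3,6}:  v_{3} + v_{6} = v_{2}  →  sig = (2; 1)
  • {3,7}:  v_{3} + v_{7} = v_{5}  →  sig = (2; 1)
  • {4,5}:  v_{4} + v_{5} = v_{1}  →  sig = (2; 1)
  • {5,7}:  v_{5} + v_{7} = v_{8}  →  sig = (2; 1)
  • {6,7}:  v_{6} + v_{7} = v_{1}  →  sig = (2; 1)
  • {6,8}:  v_{6} + v_{8} = v_{7}  →  sig = (2; 1)
  • {4,8}:  v_{4} + v_{8} = v_{1} + v_{7}  →  sig = (2; 1,1)
  • {1,8}:  v_{1} + v_{8} = 2·v_{7}  →  sig = (2; 2)
  • {2,4}:  v_{2} + v_{4} = 2·v_{6}  →  sig = (2; 2)
  • {3,8}:  v_{3} + v_{8} = 2·v_{5}  →  sig = (2; 2)
  • {4,7}:  v_{4} + v_{7} = 2·v_{1}  →  sig = (2; 2)

Sorted signature multiset PRS(X):
    |P|=2: 20 collections, coeffs (), (), (), (1), (1), (1), (1), (1), (1), (1), (1), (1), (1), (1), (1), (1,1), (2), (2), (2), (2)


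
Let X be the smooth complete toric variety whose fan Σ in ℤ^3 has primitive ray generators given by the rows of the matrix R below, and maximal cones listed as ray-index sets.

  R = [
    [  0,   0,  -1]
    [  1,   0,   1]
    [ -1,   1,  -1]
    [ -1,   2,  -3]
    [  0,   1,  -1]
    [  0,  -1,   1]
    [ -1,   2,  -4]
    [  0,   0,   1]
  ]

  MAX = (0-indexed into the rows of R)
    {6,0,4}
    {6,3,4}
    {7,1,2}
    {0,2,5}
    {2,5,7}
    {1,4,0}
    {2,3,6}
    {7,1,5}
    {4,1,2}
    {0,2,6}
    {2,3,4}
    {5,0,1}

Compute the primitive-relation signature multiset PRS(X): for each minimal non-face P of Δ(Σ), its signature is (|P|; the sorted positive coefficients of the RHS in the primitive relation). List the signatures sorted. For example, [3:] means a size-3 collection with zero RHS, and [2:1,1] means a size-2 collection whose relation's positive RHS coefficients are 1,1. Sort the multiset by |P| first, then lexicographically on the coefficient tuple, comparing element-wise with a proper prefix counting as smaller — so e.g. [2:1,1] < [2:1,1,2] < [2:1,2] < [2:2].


Minimal non-faces — 14 found among 8 rays, 12 max cones:

  • {0,7}:  v_{0} + v_{7} = 0 ; sig = [2:]
  • {4,5}:  v_{4} + v_{5} = 0 ; sig = [2:]
  • {0,3}:  v_{0} + v_{3} = v_{6} ; sig = [2:1]
  • {6,7}:  v_{6} + v_{7} = v_{3} ; sig = [2:1]
  • {3,5}:  v_{3} + v_{5} = v_{0} + v_{2} ; sig = [2:1,1]
  • {3,7}:  v_{3} + v_{7} = v_{2} + v_{4} ; sig = [2:1,1]
  • {4,7}:  v_{4} + v_{7} = v_{1} + v_{2} ; sig = [2:1,1]
  • {1,6}:  v_{1} + v_{6} = v_{0} + 2·v_{4} ; sig = [2:1,2]
  • {5,6}:  v_{5} + v_{6} = 2·v_{0} + v_{2} ; sig = [2:1,2]
  • {1,3}:  v_{1} + v_{3} = 2·v_{4} ; sig = [2:2]
  • {0,1,2}:  v_{0} + v_{1} + v_{2} = v_{4} ; sig = [3:1]
  • {0,2,4}:  v_{0} + v_{2} + v_{4} = v_{3} ; sig = [3:1]
  • {1,2,5}:  v_{1} + v_{2} + v_{5} = v_{7} ; sig = [3:1]
  • {2,4,6}:  v_{2} + v_{4} + v_{6} = 2·v_{3} ; sig = [3:2]

Signatures (|P|; sorted positive RHS coefficients), sorted:
    |P|=2: 10 collections, coeffs (), (), (1), (1), (1,1), (1,1), (1,1), (1,2), (1,2), (2)
    |P|=3: 4 collections, coeffs (1), (1), (1), (2)


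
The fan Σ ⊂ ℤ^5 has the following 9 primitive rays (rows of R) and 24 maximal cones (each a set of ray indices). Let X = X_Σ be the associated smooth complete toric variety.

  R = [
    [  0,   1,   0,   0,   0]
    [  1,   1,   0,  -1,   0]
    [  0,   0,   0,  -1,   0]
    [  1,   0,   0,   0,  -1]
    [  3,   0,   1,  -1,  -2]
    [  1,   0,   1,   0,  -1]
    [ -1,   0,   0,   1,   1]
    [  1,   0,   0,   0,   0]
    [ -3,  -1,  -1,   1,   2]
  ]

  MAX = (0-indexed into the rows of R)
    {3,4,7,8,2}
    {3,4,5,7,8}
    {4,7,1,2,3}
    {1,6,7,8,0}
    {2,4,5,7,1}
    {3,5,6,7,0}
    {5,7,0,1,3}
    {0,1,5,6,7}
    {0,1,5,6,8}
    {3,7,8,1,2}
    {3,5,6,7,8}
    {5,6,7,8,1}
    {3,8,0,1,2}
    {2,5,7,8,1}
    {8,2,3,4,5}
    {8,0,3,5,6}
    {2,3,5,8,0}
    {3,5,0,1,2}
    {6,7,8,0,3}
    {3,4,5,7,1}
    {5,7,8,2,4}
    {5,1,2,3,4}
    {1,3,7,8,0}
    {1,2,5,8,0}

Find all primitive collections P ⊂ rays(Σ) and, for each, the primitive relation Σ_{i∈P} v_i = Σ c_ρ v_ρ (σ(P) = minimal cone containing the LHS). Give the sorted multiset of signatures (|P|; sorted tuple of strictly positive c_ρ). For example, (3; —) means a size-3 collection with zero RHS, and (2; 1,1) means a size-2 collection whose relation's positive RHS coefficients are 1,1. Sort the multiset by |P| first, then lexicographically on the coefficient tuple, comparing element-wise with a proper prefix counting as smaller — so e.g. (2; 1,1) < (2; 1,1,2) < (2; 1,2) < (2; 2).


Primitive collections (9):

  P={4,6}:  v_{4} + v_{6} = v_{5} + v_{7} ; sig = (2; 1,1)
  P={0,4}:  v_{0} + v_{4} = v_{1} + v_{3} + v_{5} ; sig = (2; 1,1,1)
  P={2,6}:  v_{2} + v_{6} = v_{1} + v_{5} + v_{8} ; sig = (2; 1,1,1)
  P={0,2,7}:  v_{0} + v_{2} + v_{7} = v_{1} ; sig = (3; 1)
  P={1,3,6}:  v_{1} + v_{3} + v_{6} = v_{0} + v_{7} ; sig = (3; 1,1)
  P={1,4,8}:  v_{1} + v_{4} + v_{8} = v_{2} + v_{7} ; sig = (3; 1,1)
  P={1,3,5,8}:  v_{1} + v_{3} + v_{5} + v_{8} = 0 ; sig = (4; —)
  P={0,5,7,8}:  v_{0} + v_{5} + v_{7} + v_{8} = v_{6} ; sig = (4; 1)
  P={2,3,5,7}:  v_{2} + v_{3} + v_{5} + v_{7} = v_{4} ; sig = (4; 1)

Signatures (|P|; sorted positive RHS coefficients), sorted:
    |P|=2: 3 collections, coeffs (1,1), (1,1,1), (1,1,1)
    |P|=3: 3 collections, coeffs (1), (1,1), (1,1)
    |P|=4: 3 collections, coeffs (), (1), (1)


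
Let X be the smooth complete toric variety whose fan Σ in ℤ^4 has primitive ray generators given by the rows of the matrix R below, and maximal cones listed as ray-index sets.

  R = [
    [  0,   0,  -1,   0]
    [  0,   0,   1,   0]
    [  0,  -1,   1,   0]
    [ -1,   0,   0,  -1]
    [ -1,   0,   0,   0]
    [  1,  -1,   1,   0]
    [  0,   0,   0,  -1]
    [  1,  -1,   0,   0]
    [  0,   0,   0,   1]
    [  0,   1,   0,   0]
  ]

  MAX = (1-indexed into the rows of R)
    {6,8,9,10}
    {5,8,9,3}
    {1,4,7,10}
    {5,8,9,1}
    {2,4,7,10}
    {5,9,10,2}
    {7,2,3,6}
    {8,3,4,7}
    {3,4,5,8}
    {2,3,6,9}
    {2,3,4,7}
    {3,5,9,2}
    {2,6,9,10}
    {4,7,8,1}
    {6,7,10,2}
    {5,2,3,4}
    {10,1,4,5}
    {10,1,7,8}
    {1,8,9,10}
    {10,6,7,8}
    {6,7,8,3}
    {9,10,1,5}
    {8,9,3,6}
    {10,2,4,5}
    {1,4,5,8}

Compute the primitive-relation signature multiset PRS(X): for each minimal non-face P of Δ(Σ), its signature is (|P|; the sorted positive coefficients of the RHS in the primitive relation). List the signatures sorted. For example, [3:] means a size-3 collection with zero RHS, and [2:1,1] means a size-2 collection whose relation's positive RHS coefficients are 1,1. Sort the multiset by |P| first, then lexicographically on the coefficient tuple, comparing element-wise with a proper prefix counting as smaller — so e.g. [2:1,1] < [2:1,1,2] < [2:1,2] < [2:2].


Δ(Σ) — 10 vertices, 12 min non-faces:

  P = {1,2}:  v_{1} + v_{2} = 0  →  sig = [2:]
  P = {7,9}:  v_{7} + v_{9} = 0  →  sig = [2:]
  P = {1,6}:  v_{1} + v_{6} = v_{8}  →  sig = [2:1]
  P = {2,8}:  v_{2} + v_{8} = v_{6}  →  sig = [2:1]
  P = {3,10}:  v_{3} + v_{10} = v_{2}  →  sig = [2:1]
  P = {4,9}:  v_{4} + v_{9} = v_{5}  →  sig = [2:1]
  P = {5,6}:  v_{5} + v_{6} = v_{3}  →  sig = [2:1]
  P = {5,7}:  v_{5} + v_{7} = v_{4}  →  sig = [2:1]
  P = {1,3}:  v_{1} + v_{3} = v_{5} + v_{8}  →  sig = [2:1,1]
  P = {4,6}:  v_{4} + v_{6} = v_{3} + v_{7}  →  sig = [2:1,1]
  P = {5,8,10}:  v_{5} + v_{8} + v_{10} = 0  →  sig = [3:]
  P = {4,8,10}:  v_{4} + v_{8} + v_{10} = v_{7}  →  sig = [3:1]

so the primitive-relation signature multiset is
[[2:], [2:], [2:1], [2:1], [2:1], [2:1], [2:1], [2:1], [2:1,1], [2:1,1], [3:], [3:1]]


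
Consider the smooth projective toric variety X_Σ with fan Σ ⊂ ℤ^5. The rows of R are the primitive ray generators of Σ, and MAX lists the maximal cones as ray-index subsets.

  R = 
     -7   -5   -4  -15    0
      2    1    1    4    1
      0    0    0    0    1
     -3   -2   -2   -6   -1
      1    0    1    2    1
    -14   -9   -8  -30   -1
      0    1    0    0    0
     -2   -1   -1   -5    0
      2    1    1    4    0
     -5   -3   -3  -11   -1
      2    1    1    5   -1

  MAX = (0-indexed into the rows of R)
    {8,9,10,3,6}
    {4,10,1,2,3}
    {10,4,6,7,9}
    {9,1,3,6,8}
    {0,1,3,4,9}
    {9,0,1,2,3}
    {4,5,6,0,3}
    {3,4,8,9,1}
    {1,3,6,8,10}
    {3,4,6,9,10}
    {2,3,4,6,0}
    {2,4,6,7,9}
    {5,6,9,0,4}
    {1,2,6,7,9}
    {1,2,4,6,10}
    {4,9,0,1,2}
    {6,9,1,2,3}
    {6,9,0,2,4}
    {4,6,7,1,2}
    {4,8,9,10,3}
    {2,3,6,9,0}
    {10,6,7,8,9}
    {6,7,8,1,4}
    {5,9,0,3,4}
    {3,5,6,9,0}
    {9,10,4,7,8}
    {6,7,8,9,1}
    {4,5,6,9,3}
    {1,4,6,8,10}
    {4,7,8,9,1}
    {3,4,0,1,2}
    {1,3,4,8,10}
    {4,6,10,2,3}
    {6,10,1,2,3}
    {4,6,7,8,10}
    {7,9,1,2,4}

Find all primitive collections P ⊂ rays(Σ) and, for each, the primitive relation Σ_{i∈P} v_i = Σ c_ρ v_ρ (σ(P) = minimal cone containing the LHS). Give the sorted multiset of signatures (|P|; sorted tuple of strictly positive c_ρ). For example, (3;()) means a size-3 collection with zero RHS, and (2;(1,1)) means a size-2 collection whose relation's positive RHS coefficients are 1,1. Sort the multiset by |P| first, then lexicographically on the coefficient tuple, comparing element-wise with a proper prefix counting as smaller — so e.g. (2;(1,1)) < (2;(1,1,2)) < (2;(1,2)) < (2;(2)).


Δ(Σ) — 11 vertices, 21 min non-faces:

  P = {2,8}:  v_{2} + v_{8} = v_{1} — sig = (2;(1))
  P = {3,7}:  v_{3} + v_{7} = v_{9} — sig = (2;(1))
  P = {5,8}:  v_{5} + v_{8} = v_{0} + v_{9} — sig = (2;(1,1))
  P = {1,5}:  v_{1} + v_{5} = v_{0} + v_{2} + v_{9} — sig = (2;(1,1,1))
  P = {0,8}:  v_{0} + v_{8} = v_{1} + v_{3} + v_{4} + v_{9} — sig = (2;(1,1,1,1))
  P = {5,7}:  v_{5} + v_{7} = v_{0} + v_{4} + v_{6} + 2·v_{9} — sig = (2;(1,1,1,2))
  P = {0,7}:  v_{0} + v_{7} = v_{2} + v_{4} + 2·v_{9} — sig = (2;(1,1,2))
  P = {5,10}:  v_{5} + v_{10} = 3·v_{3} + 2·v_{4} + v_{6} + v_{9} — sig = (2;(1,1,2,3))
  P = {0,10}:  v_{0} + v_{10} = 2·v_{3} + v_{4} — sig = (2;(1,2))
  P = {2,5}:  v_{2} + v_{5} = 2·v_{0} + v_{6} — sig = (2;(1,2))
  P = {2,7,10}:  v_{2} + v_{7} + v_{10} = 0 — sig = (3;())
  P = {1,7,10}:  v_{1} + v_{7} + v_{10} = v_{8} — sig = (3;(1))
  P = {2,9,10}:  v_{2} + v_{9} + v_{10} = v_{3} — sig = (3;(1))
  P = {1,9,10}:  v_{1} + v_{9} + v_{10} = v_{3} + v_{8} — sig = (3;(1,1))
  P = {0,1,6}:  v_{0} + v_{1} + v_{6} = 2·v_{2} + v_{9} — sig = (3;(1,2))
  P = {3,4,6,8}:  v_{3} + v_{4} + v_{6} + v_{8} = 0 — sig = (4;())
  P = {1,3,4,6}:  v_{1} + v_{3} + v_{4} + v_{6} = v_{2} — sig = (4;(1))
  P = {2,3,4,9}:  v_{2} + v_{3} + v_{4} + v_{9} = v_{0} — sig = (4;(1))
  P = {4,6,8,9}:  v_{4} + v_{6} + v_{8} + v_{9} = v_{7} — sig = (4;(1))
  P = {1,4,6,9}:  v_{1} + v_{4} + v_{6} + v_{9} = v_{2} + v_{7} — sig = (4;(1,1))
  P = {0,3,4,6,9}:  v_{0} + v_{3} + v_{4} + v_{6} + v_{9} = v_{5} — sig = (5;(1))

Signatures (|P|; sorted positive RHS coefficients), sorted:
[(2;(1)), (2;(1)), (2;(1,1)), (2;(1,1,1)), (2;(1,1,1,1)), (2;(1,1,1,2)), (2;(1,1,2)), (2;(1,1,2,3)), (2;(1,2)), (2;(1,2)), (3;()), (3;(1)), (3;(1)), (3;(1,1)), (3;(1,2)), (4;()), (4;(1)), (4;(1)), (4;(1)), (4;(1,1)), (5;(1))]
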